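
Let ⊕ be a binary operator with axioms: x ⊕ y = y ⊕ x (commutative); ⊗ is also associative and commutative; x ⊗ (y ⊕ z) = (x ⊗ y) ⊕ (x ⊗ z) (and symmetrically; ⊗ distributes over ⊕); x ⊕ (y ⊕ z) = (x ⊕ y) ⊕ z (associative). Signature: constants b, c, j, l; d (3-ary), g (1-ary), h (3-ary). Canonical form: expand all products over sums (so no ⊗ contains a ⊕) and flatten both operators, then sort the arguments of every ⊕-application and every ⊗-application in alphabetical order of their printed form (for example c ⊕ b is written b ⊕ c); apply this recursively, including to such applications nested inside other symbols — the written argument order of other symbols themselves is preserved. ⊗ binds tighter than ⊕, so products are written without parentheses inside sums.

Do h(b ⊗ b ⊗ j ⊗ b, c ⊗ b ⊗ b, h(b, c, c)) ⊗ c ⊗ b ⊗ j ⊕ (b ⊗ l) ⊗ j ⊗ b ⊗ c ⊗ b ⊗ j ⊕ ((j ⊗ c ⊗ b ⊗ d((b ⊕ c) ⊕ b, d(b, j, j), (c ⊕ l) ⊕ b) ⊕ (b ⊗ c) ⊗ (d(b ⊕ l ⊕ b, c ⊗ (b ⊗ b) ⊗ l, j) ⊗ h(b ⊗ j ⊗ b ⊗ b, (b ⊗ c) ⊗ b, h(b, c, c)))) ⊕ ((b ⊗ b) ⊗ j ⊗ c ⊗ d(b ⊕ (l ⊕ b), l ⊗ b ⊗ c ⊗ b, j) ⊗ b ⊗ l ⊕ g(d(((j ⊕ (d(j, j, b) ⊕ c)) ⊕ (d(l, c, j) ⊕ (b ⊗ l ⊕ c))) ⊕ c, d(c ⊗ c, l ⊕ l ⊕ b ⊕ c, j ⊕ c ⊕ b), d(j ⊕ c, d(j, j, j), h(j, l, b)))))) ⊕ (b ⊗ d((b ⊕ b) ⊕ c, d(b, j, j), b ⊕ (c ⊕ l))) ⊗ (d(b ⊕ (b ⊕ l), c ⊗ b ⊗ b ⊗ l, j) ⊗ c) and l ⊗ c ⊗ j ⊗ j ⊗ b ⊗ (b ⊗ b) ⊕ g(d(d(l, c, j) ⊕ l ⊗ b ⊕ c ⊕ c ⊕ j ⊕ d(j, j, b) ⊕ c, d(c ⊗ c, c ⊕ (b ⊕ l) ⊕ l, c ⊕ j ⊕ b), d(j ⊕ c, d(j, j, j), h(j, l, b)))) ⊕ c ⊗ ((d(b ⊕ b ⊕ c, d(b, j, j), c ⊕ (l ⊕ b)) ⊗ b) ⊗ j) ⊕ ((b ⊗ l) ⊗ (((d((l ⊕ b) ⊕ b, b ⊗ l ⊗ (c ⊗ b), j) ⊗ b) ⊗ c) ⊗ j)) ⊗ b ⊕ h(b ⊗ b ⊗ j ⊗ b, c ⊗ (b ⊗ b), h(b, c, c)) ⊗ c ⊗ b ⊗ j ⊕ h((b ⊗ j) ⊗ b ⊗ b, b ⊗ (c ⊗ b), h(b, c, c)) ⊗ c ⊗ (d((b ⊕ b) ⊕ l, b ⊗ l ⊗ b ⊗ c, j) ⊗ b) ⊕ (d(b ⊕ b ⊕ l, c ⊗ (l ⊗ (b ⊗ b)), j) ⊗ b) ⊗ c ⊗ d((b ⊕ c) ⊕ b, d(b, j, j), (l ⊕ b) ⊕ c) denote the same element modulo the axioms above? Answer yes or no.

Answer: yes — both canonical forms are b ⊗ b ⊗ b ⊗ c ⊗ d(b ⊕ b ⊕ l, b ⊗ b ⊗ c ⊗ l, j) ⊗ j ⊗ l ⊕ b ⊗ b ⊗ b ⊗ c ⊗ j ⊗ j ⊗ l ⊕ b ⊗ c ⊗ d(b ⊕ b ⊕ c, d(b, j, j), b ⊕ c ⊕ l) ⊗ d(b ⊕ b ⊕ l, b ⊗ b ⊗ c ⊗ l, j) ⊕ b ⊗ c ⊗ d(b ⊕ b ⊕ c, d(b, j, j), b ⊕ c ⊕ l) ⊗ j ⊕ b ⊗ c ⊗ d(b ⊕ b ⊕ l, b ⊗ b ⊗ c ⊗ l, j) ⊗ h(b ⊗ b ⊗ b ⊗ j, b ⊗ b ⊗ c, h(b, c, c)) ⊕ b ⊗ c ⊗ h(b ⊗ b ⊗ b ⊗ j, b ⊗ b ⊗ c, h(b, c, c)) ⊗ j ⊕ g(d(b ⊗ l ⊕ c ⊕ c ⊕ c ⊕ d(j, j, b) ⊕ d(l, c, j) ⊕ j, d(c ⊗ c, b ⊕ c ⊕ l ⊕ l, b ⊕ c ⊕ j), d(c ⊕ j, d(j, j, j), h(j, l, b))))

Derivation:
Left:  h(b ⊗ b ⊗ j ⊗ b, c ⊗ b ⊗ b, h(b, c, c)) ⊗ c ⊗ b ⊗ j ⊕ (b ⊗ l) ⊗ j ⊗ b ⊗ c ⊗ b ⊗ j ⊕ ((j ⊗ c ⊗ b ⊗ d((b ⊕ c) ⊕ b, d(b, j, j), (c ⊕ l) ⊕ b) ⊕ (b ⊗ c) ⊗ (d(b ⊕ l ⊕ b, c ⊗ (b ⊗ b) ⊗ l, j) ⊗ h(b ⊗ j ⊗ b ⊗ b, (b ⊗ c) ⊗ b, h(b, c, c)))) ⊕ ((b ⊗ b) ⊗ j ⊗ c ⊗ d(b ⊕ (l ⊕ b), l ⊗ b ⊗ c ⊗ b, j) ⊗ b ⊗ l ⊕ g(d(((j ⊕ (d(j, j, b) ⊕ c)) ⊕ (d(l, c, j) ⊕ (b ⊗ l ⊕ c))) ⊕ c, d(c ⊗ c, l ⊕ l ⊕ b ⊕ c, j ⊕ c ⊕ b), d(j ⊕ c, d(j, j, j), h(j, l, b)))))) ⊕ (b ⊗ d((b ⊕ b) ⊕ c, d(b, j, j), b ⊕ (c ⊕ l))) ⊗ (d(b ⊕ (b ⊕ l), c ⊗ b ⊗ b ⊗ l, j) ⊗ c)
  Flatten:  b ⊗ c ⊗ h(b ⊗ b ⊗ b ⊗ j, b ⊗ b ⊗ c, h(b, c, c)) ⊗ j ⊕ b ⊗ b ⊗ b ⊗ c ⊗ j ⊗ j ⊗ l ⊕ b ⊗ c ⊗ d(b ⊕ b ⊕ c, d(b, j, j), b ⊕ c ⊕ l) ⊗ j ⊕ b ⊗ c ⊗ d(b ⊕ b ⊕ l, b ⊗ b ⊗ c ⊗ l, j) ⊗ h(b ⊗ b ⊗ b ⊗ j, b ⊗ b ⊗ c, h(b, c, c)) ⊕ b ⊗ b ⊗ b ⊗ c ⊗ d(b ⊕ b ⊕ l, b ⊗ b ⊗ c ⊗ l, j) ⊗ j ⊗ l ⊕ g(d(b ⊗ l ⊕ c ⊕ c ⊕ c ⊕ d(j, j, b) ⊕ d(l, c, j) ⊕ j, d(c ⊗ c, b ⊕ c ⊕ l ⊕ l, b ⊕ c ⊕ j), d(c ⊕ j, d(j, j, j), h(j, l, b)))) ⊕ b ⊗ c ⊗ d(b ⊕ b ⊕ c, d(b, j, j), b ⊕ c ⊕ l) ⊗ d(b ⊕ b ⊕ l, b ⊗ b ⊗ c ⊗ l, j)
  Sort:  b ⊗ b ⊗ b ⊗ c ⊗ d(b ⊕ b ⊕ l, b ⊗ b ⊗ c ⊗ l, j) ⊗ j ⊗ l ⊕ b ⊗ b ⊗ b ⊗ c ⊗ j ⊗ j ⊗ l ⊕ b ⊗ c ⊗ d(b ⊕ b ⊕ c, d(b, j, j), b ⊕ c ⊕ l) ⊗ d(b ⊕ b ⊕ l, b ⊗ b ⊗ c ⊗ l, j) ⊕ b ⊗ c ⊗ d(b ⊕ b ⊕ c, d(b, j, j), b ⊕ c ⊕ l) ⊗ j ⊕ b ⊗ c ⊗ d(b ⊕ b ⊕ l, b ⊗ b ⊗ c ⊗ l, j) ⊗ h(b ⊗ b ⊗ b ⊗ j, b ⊗ b ⊗ c, h(b, c, c)) ⊕ b ⊗ c ⊗ h(b ⊗ b ⊗ b ⊗ j, b ⊗ b ⊗ c, h(b, c, c)) ⊗ j ⊕ g(d(b ⊗ l ⊕ c ⊕ c ⊕ c ⊕ d(j, j, b) ⊕ d(l, c, j) ⊕ j, d(c ⊗ c, b ⊕ c ⊕ l ⊕ l, b ⊕ c ⊕ j), d(c ⊕ j, d(j, j, j), h(j, l, b))))
Right:  l ⊗ c ⊗ j ⊗ j ⊗ b ⊗ (b ⊗ b) ⊕ g(d(d(l, c, j) ⊕ l ⊗ b ⊕ c ⊕ c ⊕ j ⊕ d(j, j, b) ⊕ c, d(c ⊗ c, c ⊕ (b ⊕ l) ⊕ l, c ⊕ j ⊕ b), d(j ⊕ c, d(j, j, j), h(j, l, b)))) ⊕ c ⊗ ((d(b ⊕ b ⊕ c, d(b, j, j), c ⊕ (l ⊕ b)) ⊗ b) ⊗ j) ⊕ ((b ⊗ l) ⊗ (((d((l ⊕ b) ⊕ b, b ⊗ l ⊗ (c ⊗ b), j) ⊗ b) ⊗ c) ⊗ j)) ⊗ b ⊕ h(b ⊗ b ⊗ j ⊗ b, c ⊗ (b ⊗ b), h(b, c, c)) ⊗ c ⊗ b ⊗ j ⊕ h((b ⊗ j) ⊗ b ⊗ b, b ⊗ (c ⊗ b), h(b, c, c)) ⊗ c ⊗ (d((b ⊕ b) ⊕ l, b ⊗ l ⊗ b ⊗ c, j) ⊗ b) ⊕ (d(b ⊕ b ⊕ l, c ⊗ (l ⊗ (b ⊗ b)), j) ⊗ b) ⊗ c ⊗ d((b ⊕ c) ⊕ b, d(b, j, j), (l ⊕ b) ⊕ c)
  Flatten:  b ⊗ b ⊗ b ⊗ c ⊗ j ⊗ j ⊗ l ⊕ g(d(b ⊗ l ⊕ c ⊕ c ⊕ c ⊕ d(j, j, b) ⊕ d(l, c, j) ⊕ j, d(c ⊗ c, b ⊕ c ⊕ l ⊕ l, b ⊕ c ⊕ j), d(c ⊕ j, d(j, j, j), h(j, l, b)))) ⊕ b ⊗ c ⊗ d(b ⊕ b ⊕ c, d(b, j, j), b ⊕ c ⊕ l) ⊗ j ⊕ b ⊗ b ⊗ b ⊗ c ⊗ d(b ⊕ b ⊕ l, b ⊗ b ⊗ c ⊗ l, j) ⊗ j ⊗ l ⊕ b ⊗ c ⊗ h(b ⊗ b ⊗ b ⊗ j, b ⊗ b ⊗ c, h(b, c, c)) ⊗ j ⊕ b ⊗ c ⊗ d(b ⊕ b ⊕ l, b ⊗ b ⊗ c ⊗ l, j) ⊗ h(b ⊗ b ⊗ b ⊗ j, b ⊗ b ⊗ c, h(b, c, c)) ⊕ b ⊗ c ⊗ d(b ⊕ b ⊕ c, d(b, j, j), b ⊕ c ⊕ l) ⊗ d(b ⊕ b ⊕ l, b ⊗ b ⊗ c ⊗ l, j)
  Order the arguments:  b ⊗ b ⊗ b ⊗ c ⊗ d(b ⊕ b ⊕ l, b ⊗ b ⊗ c ⊗ l, j) ⊗ j ⊗ l ⊕ b ⊗ b ⊗ b ⊗ c ⊗ j ⊗ j ⊗ l ⊕ b ⊗ c ⊗ d(b ⊕ b ⊕ c, d(b, j, j), b ⊕ c ⊕ l) ⊗ d(b ⊕ b ⊕ l, b ⊗ b ⊗ c ⊗ l, j) ⊕ b ⊗ c ⊗ d(b ⊕ b ⊕ c, d(b, j, j), b ⊕ c ⊕ l) ⊗ j ⊕ b ⊗ c ⊗ d(b ⊕ b ⊕ l, b ⊗ b ⊗ c ⊗ l, j) ⊗ h(b ⊗ b ⊗ b ⊗ j, b ⊗ b ⊗ c, h(b, c, c)) ⊕ b ⊗ c ⊗ h(b ⊗ b ⊗ b ⊗ j, b ⊗ b ⊗ c, h(b, c, c)) ⊗ j ⊕ g(d(b ⊗ l ⊕ c ⊕ c ⊕ c ⊕ d(j, j, b) ⊕ d(l, c, j) ⊕ j, d(c ⊗ c, b ⊕ c ⊕ l ⊕ l, b ⊕ c ⊕ j), d(c ⊕ j, d(j, j, j), h(j, l, b))))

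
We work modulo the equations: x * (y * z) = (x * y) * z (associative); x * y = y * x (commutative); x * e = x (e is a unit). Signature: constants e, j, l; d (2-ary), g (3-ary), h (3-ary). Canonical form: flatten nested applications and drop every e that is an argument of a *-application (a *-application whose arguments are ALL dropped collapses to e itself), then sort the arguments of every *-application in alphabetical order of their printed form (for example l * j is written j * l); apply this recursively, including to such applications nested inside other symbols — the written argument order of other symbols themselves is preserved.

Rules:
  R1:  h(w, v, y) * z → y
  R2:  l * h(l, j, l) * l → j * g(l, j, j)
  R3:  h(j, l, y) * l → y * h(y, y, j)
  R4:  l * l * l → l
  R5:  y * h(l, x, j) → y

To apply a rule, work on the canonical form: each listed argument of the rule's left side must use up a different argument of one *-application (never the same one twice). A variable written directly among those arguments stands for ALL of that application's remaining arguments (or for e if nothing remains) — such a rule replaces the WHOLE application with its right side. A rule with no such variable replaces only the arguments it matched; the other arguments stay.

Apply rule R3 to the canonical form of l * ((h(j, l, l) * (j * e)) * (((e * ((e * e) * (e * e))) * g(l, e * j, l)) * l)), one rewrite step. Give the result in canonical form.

Canonical form:  g(l, j, l) * h(j, l, l) * j * l * l
R3 matches:  uses h(j, l, l), l;  y := l
New term:  g(l, j, l) * h(l, l, j) * j * l * l

Answer: g(l, j, l) * h(l, l, j) * j * l * l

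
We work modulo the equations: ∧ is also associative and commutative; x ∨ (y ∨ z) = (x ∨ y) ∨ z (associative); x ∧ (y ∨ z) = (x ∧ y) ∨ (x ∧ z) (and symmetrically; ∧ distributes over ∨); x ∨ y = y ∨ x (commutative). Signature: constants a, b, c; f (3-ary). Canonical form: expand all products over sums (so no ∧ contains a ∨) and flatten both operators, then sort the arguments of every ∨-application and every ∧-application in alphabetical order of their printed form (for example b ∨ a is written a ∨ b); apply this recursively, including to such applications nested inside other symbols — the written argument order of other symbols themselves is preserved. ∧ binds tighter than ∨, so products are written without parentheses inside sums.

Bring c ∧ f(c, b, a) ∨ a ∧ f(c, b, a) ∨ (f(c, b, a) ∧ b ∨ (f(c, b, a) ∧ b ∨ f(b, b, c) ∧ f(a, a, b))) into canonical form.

Answer: a ∧ f(c, b, a) ∨ b ∧ f(c, b, a) ∨ b ∧ f(c, b, a) ∨ c ∧ f(c, b, a) ∨ f(a, a, b) ∧ f(b, b, c)

Derivation:
Merge nested applications:  c ∧ f(c, b, a) ∨ a ∧ f(c, b, a) ∨ b ∧ f(c, b, a) ∨ b ∧ f(c, b, a) ∨ f(a, a, b) ∧ f(b, b, c)
Sort arguments:  a ∧ f(c, b, a) ∨ b ∧ f(c, b, a) ∨ b ∧ f(c, b, a) ∨ c ∧ f(c, b, a) ∨ f(a, a, b) ∧ f(b, b, c)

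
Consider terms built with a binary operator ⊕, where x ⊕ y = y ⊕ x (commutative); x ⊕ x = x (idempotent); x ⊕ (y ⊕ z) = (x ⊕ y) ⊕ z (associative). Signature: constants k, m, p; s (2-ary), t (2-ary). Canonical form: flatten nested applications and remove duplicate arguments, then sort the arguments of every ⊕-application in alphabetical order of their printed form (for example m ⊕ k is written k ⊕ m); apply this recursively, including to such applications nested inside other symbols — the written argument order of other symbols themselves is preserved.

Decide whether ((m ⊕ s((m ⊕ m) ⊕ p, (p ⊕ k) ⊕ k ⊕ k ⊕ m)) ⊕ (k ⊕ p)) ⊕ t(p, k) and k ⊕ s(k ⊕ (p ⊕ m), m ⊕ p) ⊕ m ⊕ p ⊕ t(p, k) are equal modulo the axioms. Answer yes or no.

Left:  ((m ⊕ s((m ⊕ m) ⊕ p, (p ⊕ k) ⊕ k ⊕ k ⊕ m)) ⊕ (k ⊕ p)) ⊕ t(p, k)
  Un-nest:  m ⊕ s((m ⊕ m) ⊕ p, (p ⊕ k) ⊕ k ⊕ k ⊕ m) ⊕ k ⊕ p ⊕ t(p, k)
  Simplify inside:  s((m ⊕ m) ⊕ p, (p ⊕ k) ⊕ k ⊕ k ⊕ m)  →  s(m ⊕ p, k ⊕ m ⊕ p)
  Sort:  k ⊕ m ⊕ p ⊕ s(m ⊕ p, k ⊕ m ⊕ p) ⊕ t(p, k)
Right:  k ⊕ s(k ⊕ (p ⊕ m), m ⊕ p) ⊕ m ⊕ p ⊕ t(p, k)
  Simplify inside:  s(k ⊕ (p ⊕ m), m ⊕ p)  →  s(k ⊕ m ⊕ p, m ⊕ p)
  Order the arguments:  k ⊕ m ⊕ p ⊕ s(k ⊕ m ⊕ p, m ⊕ p) ⊕ t(p, k)

Answer: no — k ⊕ m ⊕ p ⊕ s(m ⊕ p, k ⊕ m ⊕ p) ⊕ t(p, k) vs k ⊕ m ⊕ p ⊕ s(k ⊕ m ⊕ p, m ⊕ p) ⊕ t(p, k)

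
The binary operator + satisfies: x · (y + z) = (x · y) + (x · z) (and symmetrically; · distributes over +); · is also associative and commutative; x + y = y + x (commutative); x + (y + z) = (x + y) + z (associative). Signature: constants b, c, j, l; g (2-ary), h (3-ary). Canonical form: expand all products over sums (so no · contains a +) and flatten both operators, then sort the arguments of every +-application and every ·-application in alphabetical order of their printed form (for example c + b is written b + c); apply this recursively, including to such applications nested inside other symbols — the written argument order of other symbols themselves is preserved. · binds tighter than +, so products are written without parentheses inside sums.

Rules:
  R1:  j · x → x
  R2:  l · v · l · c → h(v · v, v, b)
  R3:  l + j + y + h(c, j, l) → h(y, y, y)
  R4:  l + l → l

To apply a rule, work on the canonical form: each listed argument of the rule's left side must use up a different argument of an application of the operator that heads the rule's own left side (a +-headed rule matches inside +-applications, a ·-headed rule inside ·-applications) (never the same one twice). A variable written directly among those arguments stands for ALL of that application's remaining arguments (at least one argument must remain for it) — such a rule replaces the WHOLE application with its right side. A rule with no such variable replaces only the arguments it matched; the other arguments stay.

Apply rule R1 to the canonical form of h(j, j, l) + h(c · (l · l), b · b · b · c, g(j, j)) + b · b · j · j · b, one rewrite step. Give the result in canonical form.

Answer: b · b · b · j + h(c · l · l, b · b · b · c, g(j, j)) + h(j, j, l)

Derivation:
Canonical form:  b · b · b · j · j + h(c · l · l, b · b · b · c, g(j, j)) + h(j, j, l)
Match R1:  consume j;  x := b · b · b · j
The variable takes the whole remainder — replace the entire application.
Giving:  b · b · b · j + h(c · l · l, b · b · b · c, g(j, j)) + h(j, j, l)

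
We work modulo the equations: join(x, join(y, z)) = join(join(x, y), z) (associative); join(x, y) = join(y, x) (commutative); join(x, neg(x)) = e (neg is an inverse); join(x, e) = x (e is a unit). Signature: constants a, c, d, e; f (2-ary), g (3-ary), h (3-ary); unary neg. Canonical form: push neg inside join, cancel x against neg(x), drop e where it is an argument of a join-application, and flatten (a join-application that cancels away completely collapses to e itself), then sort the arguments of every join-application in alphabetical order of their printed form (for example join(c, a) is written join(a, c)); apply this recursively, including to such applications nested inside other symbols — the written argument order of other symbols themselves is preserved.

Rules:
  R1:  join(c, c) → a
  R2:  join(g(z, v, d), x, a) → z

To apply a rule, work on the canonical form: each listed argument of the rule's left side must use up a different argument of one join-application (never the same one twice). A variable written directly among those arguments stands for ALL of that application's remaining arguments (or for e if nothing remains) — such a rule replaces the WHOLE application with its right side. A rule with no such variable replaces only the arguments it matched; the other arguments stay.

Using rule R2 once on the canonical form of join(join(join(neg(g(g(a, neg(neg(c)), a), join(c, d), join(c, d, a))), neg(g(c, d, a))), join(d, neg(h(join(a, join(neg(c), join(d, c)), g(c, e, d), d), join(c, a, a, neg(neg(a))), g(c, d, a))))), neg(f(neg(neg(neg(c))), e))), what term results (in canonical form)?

Canonical form:  join(d, neg(f(neg(c), e)), neg(g(c, d, a)), neg(g(g(a, c, a), join(c, d), join(a, c, d))), neg(h(join(a, d, d, g(c, e, d)), join(a, a, a, c), g(c, d, a))))
Apply R2:  consuming a, g(c, e, d);  v := e, x := join(d, d), z := c
The extension variable absorbs all remaining arguments, so the whole application is rewritten.
New term:  join(d, neg(f(neg(c), e)), neg(g(c, d, a)), neg(g(g(a, c, a), join(c, d), join(a, c, d))), neg(h(c, join(a, a, a, c), g(c, d, a))))

Answer: join(d, neg(f(neg(c), e)), neg(g(c, d, a)), neg(g(g(a, c, a), join(c, d), join(a, c, d))), neg(h(c, join(a, a, a, c), g(c, d, a))))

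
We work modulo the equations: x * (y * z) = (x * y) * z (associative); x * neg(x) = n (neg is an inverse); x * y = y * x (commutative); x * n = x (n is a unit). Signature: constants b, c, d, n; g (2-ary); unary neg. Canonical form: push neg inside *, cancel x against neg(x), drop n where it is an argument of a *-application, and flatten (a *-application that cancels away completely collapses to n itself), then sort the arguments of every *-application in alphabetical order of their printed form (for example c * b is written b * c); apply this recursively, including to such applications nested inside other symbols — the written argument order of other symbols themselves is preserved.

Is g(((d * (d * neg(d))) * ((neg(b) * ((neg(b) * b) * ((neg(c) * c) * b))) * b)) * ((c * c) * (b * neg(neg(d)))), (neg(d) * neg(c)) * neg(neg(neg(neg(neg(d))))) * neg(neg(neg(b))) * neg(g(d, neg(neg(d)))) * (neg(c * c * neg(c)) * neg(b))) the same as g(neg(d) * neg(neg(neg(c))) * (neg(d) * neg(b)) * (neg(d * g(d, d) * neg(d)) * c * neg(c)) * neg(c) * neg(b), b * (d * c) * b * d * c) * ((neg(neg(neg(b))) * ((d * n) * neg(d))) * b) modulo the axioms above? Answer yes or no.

Left:  g(((d * (d * neg(d))) * ((neg(b) * ((neg(b) * b) * ((neg(c) * c) * b))) * b)) * ((c * c) * (b * neg(neg(d)))), (neg(d) * neg(c)) * neg(neg(neg(neg(neg(d))))) * neg(neg(neg(b))) * neg(g(d, neg(neg(d)))) * (neg(c * c * neg(c)) * neg(b)))
  Focus inside:  ((d * (d * neg(d))) * ((neg(b) * ((neg(b) * b) * ((neg(c) * c) * b))) * b)) * ((c * c) * (b * neg(neg(d))))
  Push neg inside:  distribute neg over * and collapse double neg
  Collect terms:  d * d * b * b * c * c
  Sort arguments:  b * b * c * c * d * d
  Put back:  g(b * b * c * c * d * d, neg(b) * neg(b) * neg(c) * neg(c) * neg(d) * neg(d) * neg(g(d, d)))
Right:  g(neg(d) * neg(neg(neg(c))) * (neg(d) * neg(b)) * (neg(d * g(d, d) * neg(d)) * c * neg(c)) * neg(c) * neg(b), b * (d * c) * b * d * c) * ((neg(neg(neg(b))) * ((d * n) * neg(d))) * b)
  Push neg inside:  distribute neg over * and collapse double neg
  Cancel inverse pairs:  b cancels; d cancels
  Collect:  g(neg(b) * neg(b) * neg(c) * neg(c) * neg(d) * neg(d) * neg(g(d, d)), b * b * c * c * d * d)

Answer: no — g(b * b * c * c * d * d, neg(b) * neg(b) * neg(c) * neg(c) * neg(d) * neg(d) * neg(g(d, d))) vs g(neg(b) * neg(b) * neg(c) * neg(c) * neg(d) * neg(d) * neg(g(d, d)), b * b * c * c * d * d)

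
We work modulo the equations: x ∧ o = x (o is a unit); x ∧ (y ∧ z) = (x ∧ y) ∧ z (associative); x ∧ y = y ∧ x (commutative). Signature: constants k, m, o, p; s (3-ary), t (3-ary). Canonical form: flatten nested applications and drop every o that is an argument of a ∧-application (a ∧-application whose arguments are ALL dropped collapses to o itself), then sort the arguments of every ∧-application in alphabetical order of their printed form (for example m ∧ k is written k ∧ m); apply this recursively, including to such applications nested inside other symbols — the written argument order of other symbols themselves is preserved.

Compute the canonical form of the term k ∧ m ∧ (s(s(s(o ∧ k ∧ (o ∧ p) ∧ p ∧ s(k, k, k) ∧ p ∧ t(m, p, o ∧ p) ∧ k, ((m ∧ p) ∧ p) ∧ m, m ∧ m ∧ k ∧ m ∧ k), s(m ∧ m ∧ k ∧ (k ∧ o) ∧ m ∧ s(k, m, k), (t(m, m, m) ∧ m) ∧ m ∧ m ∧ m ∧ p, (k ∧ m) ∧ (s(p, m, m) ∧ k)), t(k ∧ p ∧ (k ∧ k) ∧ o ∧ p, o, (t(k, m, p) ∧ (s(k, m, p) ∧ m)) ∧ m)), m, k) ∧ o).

Answer: k ∧ m ∧ s(s(s(k ∧ k ∧ p ∧ p ∧ p ∧ s(k, k, k) ∧ t(m, p, p), m ∧ m ∧ p ∧ p, k ∧ k ∧ m ∧ m ∧ m), s(k ∧ k ∧ m ∧ m ∧ m ∧ s(k, m, k), m ∧ m ∧ m ∧ m ∧ p ∧ t(m, m, m), k ∧ k ∧ m ∧ s(p, m, m)), t(k ∧ k ∧ k ∧ p ∧ p, o, m ∧ m ∧ s(k, m, p) ∧ t(k, m, p))), m, k)

Derivation:
Un-nest:  k ∧ m ∧ s(s(s(o ∧ k ∧ (o ∧ p) ∧ p ∧ s(k, k, k) ∧ p ∧ t(m, p, o ∧ p) ∧ k, ((m ∧ p) ∧ p) ∧ m, m ∧ m ∧ k ∧ m ∧ k), s(m ∧ m ∧ k ∧ (k ∧ o) ∧ m ∧ s(k, m, k), (t(m, m, m) ∧ m) ∧ m ∧ m ∧ m ∧ p, (k ∧ m) ∧ (s(p, m, m) ∧ k)), t(k ∧ p ∧ (k ∧ k) ∧ o ∧ p, o, (t(k, m, p) ∧ (s(k, m, p) ∧ m)) ∧ m)), m, k) ∧ o
Canonicalize subterm:  s(s(s(o ∧ k ∧ (o ∧ p) ∧ p ∧ s(k, k, k) ∧ p ∧ t(m, p, o ∧ p) ∧ k, ((m ∧ p) ∧ p) ∧ m, m ∧ m ∧ k ∧ m ∧ k), s(m ∧ m ∧ k ∧ (k ∧ o) ∧ m ∧ s(k, m, k), (t(m, m, m) ∧ m) ∧ m ∧ m ∧ m ∧ p, (k ∧ m) ∧ (s(p, m, m) ∧ k)), t(k ∧ p ∧ (k ∧ k) ∧ o ∧ p, o, (t(k, m, p) ∧ (s(k, m, p) ∧ m)) ∧ m)), m, k)  →  s(s(s(k ∧ k ∧ p ∧ p ∧ p ∧ s(k, k, k) ∧ t(m, p, p), m ∧ m ∧ p ∧ p, k ∧ k ∧ m ∧ m ∧ m), s(k ∧ k ∧ m ∧ m ∧ m ∧ s(k, m, k), m ∧ m ∧ m ∧ m ∧ p ∧ t(m, m, m), k ∧ k ∧ m ∧ s(p, m, m)), t(k ∧ k ∧ k ∧ p ∧ p, o, m ∧ m ∧ s(k, m, p) ∧ t(k, m, p))), m, k)
Drop the unit:  drop o
Order the arguments:  k ∧ m ∧ s(s(s(k ∧ k ∧ p ∧ p ∧ p ∧ s(k, k, k) ∧ t(m, p, p), m ∧ m ∧ p ∧ p, k ∧ k ∧ m ∧ m ∧ m), s(k ∧ k ∧ m ∧ m ∧ m ∧ s(k, m, k), m ∧ m ∧ m ∧ m ∧ p ∧ t(m, m, m), k ∧ k ∧ m ∧ s(p, m, m)), t(k ∧ k ∧ k ∧ p ∧ p, o, m ∧ m ∧ s(k, m, p) ∧ t(k, m, p))), m, k)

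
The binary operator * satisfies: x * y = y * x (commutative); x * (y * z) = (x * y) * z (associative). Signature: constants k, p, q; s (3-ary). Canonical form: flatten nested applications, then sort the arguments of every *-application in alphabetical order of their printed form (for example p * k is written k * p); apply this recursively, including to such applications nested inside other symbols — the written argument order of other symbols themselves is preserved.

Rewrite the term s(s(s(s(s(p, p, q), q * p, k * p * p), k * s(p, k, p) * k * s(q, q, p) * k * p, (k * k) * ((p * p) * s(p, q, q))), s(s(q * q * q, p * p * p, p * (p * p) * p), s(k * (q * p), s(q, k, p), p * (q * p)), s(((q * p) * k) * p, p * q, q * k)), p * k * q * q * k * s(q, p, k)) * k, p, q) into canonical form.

Focus inside:  s(s(s(s(p, p, q), q * p, k * p * p), k * s(p, k, p) * k * s(q, q, p) * k * p, (k * k) * ((p * p) * s(p, q, q))), s(s(q * q * q, p * p * p, p * (p * p) * p), s(k * (q * p), s(q, k, p), p * (q * p)), s(((q * p) * k) * p, p * q, q * k)), p * k * q * q * k * s(q, p, k)) * k
Canonicalize subterm:  s(s(s(s(p, p, q), q * p, k * p * p), k * s(p, k, p) * k * s(q, q, p) * k * p, (k * k) * ((p * p) * s(p, q, q))), s(s(q * q * q, p * p * p, p * (p * p) * p), s(k * (q * p), s(q, k, p), p * (q * p)), s(((q * p) * k) * p, p * q, q * k)), p * k * q * q * k * s(q, p, k))  →  s(s(s(s(p, p, q), p * q, k * p * p), k * k * k * p * s(p, k, p) * s(q, q, p), k * k * p * p * s(p, q, q)), s(s(q * q * q, p * p * p, p * p * p * p), s(k * p * q, s(q, k, p), p * p * q), s(k * p * p * q, p * q, k * q)), k * k * p * q * q * s(q, p, k))
Sort:  k * s(s(s(s(p, p, q), p * q, k * p * p), k * k * k * p * s(p, k, p) * s(q, q, p), k * k * p * p * s(p, q, q)), s(s(q * q * q, p * p * p, p * p * p * p), s(k * p * q, s(q, k, p), p * p * q), s(k * p * p * q, p * q, k * q)), k * k * p * q * q * s(q, p, k))
Rebuild:  s(k * s(s(s(s(p, p, q), p * q, k * p * p), k * k * k * p * s(p, k, p) * s(q, q, p), k * k * p * p * s(p, q, q)), s(s(q * q * q, p * p * p, p * p * p * p), s(k * p * q, s(q, k, p), p * p * q), s(k * p * p * q, p * q, k * q)), k * k * p * q * q * s(q, p, k)), p, q)

Answer: s(k * s(s(s(s(p, p, q), p * q, k * p * p), k * k * k * p * s(p, k, p) * s(q, q, p), k * k * p * p * s(p, q, q)), s(s(q * q * q, p * p * p, p * p * p * p), s(k * p * q, s(q, k, p), p * p * q), s(k * p * p * q, p * q, k * q)), k * k * p * q * q * s(q, p, k)), p, q)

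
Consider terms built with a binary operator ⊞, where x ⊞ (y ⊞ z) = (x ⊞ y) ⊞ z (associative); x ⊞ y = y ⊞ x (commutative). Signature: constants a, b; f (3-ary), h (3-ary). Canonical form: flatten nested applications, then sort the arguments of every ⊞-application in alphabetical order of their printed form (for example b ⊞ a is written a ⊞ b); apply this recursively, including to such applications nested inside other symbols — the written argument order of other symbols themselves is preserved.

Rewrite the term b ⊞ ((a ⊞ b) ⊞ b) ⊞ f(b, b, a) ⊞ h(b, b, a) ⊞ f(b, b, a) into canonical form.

Un-nest:  b ⊞ a ⊞ b ⊞ b ⊞ f(b, b, a) ⊞ h(b, b, a) ⊞ f(b, b, a)
Sort arguments:  a ⊞ b ⊞ b ⊞ b ⊞ f(b, b, a) ⊞ f(b, b, a) ⊞ h(b, b, a)

Answer: a ⊞ b ⊞ b ⊞ b ⊞ f(b, b, a) ⊞ f(b, b, a) ⊞ h(b, b, a)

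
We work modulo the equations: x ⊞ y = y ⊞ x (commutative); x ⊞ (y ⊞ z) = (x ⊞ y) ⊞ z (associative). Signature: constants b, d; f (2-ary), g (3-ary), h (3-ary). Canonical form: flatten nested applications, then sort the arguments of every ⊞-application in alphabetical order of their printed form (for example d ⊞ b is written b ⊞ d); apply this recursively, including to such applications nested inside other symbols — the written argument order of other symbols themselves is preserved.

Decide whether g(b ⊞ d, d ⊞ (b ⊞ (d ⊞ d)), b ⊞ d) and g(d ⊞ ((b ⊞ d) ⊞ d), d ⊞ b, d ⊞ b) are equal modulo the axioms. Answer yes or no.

Left:  g(b ⊞ d, d ⊞ (b ⊞ (d ⊞ d)), b ⊞ d)
  Descend into:  d ⊞ (b ⊞ (d ⊞ d))
  Un-nest:  d ⊞ b ⊞ d ⊞ d
  Order the arguments:  b ⊞ d ⊞ d ⊞ d
  Rebuild:  g(b ⊞ d, b ⊞ d ⊞ d ⊞ d, b ⊞ d)
Right:  g(d ⊞ ((b ⊞ d) ⊞ d), d ⊞ b, d ⊞ b)
  Descend into:  d ⊞ ((b ⊞ d) ⊞ d)
  Merge nested applications:  d ⊞ b ⊞ d ⊞ d
  Order the arguments:  b ⊞ d ⊞ d ⊞ d
  Reassemble:  g(b ⊞ d ⊞ d ⊞ d, b ⊞ d, b ⊞ d)

Answer: no — g(b ⊞ d, b ⊞ d ⊞ d ⊞ d, b ⊞ d) vs g(b ⊞ d ⊞ d ⊞ d, b ⊞ d, b ⊞ d)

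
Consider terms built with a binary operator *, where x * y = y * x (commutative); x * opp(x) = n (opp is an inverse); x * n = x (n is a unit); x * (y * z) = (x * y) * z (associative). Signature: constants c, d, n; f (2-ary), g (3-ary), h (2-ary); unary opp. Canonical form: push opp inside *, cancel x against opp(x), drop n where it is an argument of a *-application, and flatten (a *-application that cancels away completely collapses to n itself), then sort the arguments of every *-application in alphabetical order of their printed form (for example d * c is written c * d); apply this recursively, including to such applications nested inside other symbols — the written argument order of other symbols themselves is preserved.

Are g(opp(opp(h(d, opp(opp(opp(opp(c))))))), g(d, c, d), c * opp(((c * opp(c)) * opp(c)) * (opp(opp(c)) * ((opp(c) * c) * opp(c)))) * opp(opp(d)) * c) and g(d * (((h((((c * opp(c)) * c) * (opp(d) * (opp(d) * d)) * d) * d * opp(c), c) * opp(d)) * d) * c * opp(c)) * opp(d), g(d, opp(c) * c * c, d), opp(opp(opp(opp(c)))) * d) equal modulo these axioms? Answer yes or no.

Answer: no — g(h(d, c), g(d, c, d), c * c * c * d) vs g(h(d, c), g(d, c, d), c * d)

Derivation:
Left:  g(opp(opp(h(d, opp(opp(opp(opp(c))))))), g(d, c, d), c * opp(((c * opp(c)) * opp(c)) * (opp(opp(c)) * ((opp(c) * c) * opp(c)))) * opp(opp(d)) * c)
  Work inside:  c * opp(((c * opp(c)) * opp(c)) * (opp(opp(c)) * ((opp(c) * c) * opp(c)))) * opp(opp(d)) * c
  Push opp inside:  distribute opp over * and collapse double opp
  Combine occurrences:  c * c * c * d
  Put back:  g(h(d, c), g(d, c, d), c * c * c * d)
Right:  g(d * (((h((((c * opp(c)) * c) * (opp(d) * (opp(d) * d)) * d) * d * opp(c), c) * opp(d)) * d) * c * opp(c)) * opp(d), g(d, opp(c) * c * c, d), opp(opp(opp(opp(c)))) * d)
  Focus inside:  d * (((h((((c * opp(c)) * c) * (opp(d) * (opp(d) * d)) * d) * d * opp(c), c) * opp(d)) * d) * c * opp(c)) * opp(d)
  Inverses cancel:  d cancels; c cancels
  Collect:  h(d, c)
  Rebuild:  g(h(d, c), g(d, c, d), c * d)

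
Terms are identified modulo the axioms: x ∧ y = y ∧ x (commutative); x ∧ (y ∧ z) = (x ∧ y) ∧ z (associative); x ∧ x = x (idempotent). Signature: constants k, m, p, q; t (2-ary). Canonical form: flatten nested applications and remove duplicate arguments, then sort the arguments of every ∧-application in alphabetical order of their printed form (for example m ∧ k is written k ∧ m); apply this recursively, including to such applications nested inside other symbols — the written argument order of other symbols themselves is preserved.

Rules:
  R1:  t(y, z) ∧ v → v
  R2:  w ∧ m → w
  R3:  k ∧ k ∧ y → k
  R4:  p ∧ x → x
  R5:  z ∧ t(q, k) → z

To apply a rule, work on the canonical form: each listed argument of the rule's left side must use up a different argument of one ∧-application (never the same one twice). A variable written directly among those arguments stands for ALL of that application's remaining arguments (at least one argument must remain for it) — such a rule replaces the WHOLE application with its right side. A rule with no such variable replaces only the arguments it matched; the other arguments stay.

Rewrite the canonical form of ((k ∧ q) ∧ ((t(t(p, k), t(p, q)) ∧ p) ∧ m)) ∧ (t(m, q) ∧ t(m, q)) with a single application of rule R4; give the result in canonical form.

Canonical form:  k ∧ m ∧ p ∧ q ∧ t(m, q) ∧ t(t(p, k), t(p, q))
Apply R4:  consuming p;  x := k ∧ m ∧ q ∧ t(m, q) ∧ t(t(p, k), t(p, q))
The extension variable absorbs all remaining arguments, so the whole application is rewritten.
Result:  k ∧ m ∧ q ∧ t(m, q) ∧ t(t(p, k), t(p, q))

Answer: k ∧ m ∧ q ∧ t(m, q) ∧ t(t(p, k), t(p, q))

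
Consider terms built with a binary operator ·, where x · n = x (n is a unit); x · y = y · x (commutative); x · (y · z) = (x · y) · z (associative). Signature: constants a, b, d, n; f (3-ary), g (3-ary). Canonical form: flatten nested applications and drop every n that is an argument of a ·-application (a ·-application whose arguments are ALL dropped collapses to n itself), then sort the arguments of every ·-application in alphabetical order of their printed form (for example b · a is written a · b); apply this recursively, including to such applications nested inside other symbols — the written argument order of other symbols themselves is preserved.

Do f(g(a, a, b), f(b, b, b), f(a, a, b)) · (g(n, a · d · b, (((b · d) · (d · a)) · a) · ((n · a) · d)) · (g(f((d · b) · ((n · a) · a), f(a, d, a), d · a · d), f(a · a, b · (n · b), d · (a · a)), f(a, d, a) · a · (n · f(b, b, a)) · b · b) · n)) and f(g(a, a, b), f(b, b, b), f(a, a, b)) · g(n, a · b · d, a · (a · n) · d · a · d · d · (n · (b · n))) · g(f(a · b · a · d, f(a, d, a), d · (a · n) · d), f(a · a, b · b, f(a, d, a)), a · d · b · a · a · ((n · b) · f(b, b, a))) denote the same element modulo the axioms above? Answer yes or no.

Answer: no — f(g(a, a, b), f(b, b, b), f(a, a, b)) · g(f(a · a · b · d, f(a, d, a), a · d · d), f(a · a, b · b, a · a · d), a · b · b · f(a, d, a) · f(b, b, a)) · g(n, a · b · d, a · a · a · b · d · d · d) vs f(g(a, a, b), f(b, b, b), f(a, a, b)) · g(f(a · a · b · d, f(a, d, a), a · d · d), f(a · a, b · b, f(a, d, a)), a · a · a · b · b · d · f(b, b, a)) · g(n, a · b · d, a · a · a · b · d · d · d)

Derivation:
Left:  f(g(a, a, b), f(b, b, b), f(a, a, b)) · (g(n, a · d · b, (((b · d) · (d · a)) · a) · ((n · a) · d)) · (g(f((d · b) · ((n · a) · a), f(a, d, a), d · a · d), f(a · a, b · (n · b), d · (a · a)), f(a, d, a) · a · (n · f(b, b, a)) · b · b) · n))
  Merge nested applications:  f(g(a, a, b), f(b, b, b), f(a, a, b)) · g(n, a · d · b, (((b · d) · (d · a)) · a) · ((n · a) · d)) · g(f((d · b) · ((n · a) · a), f(a, d, a), d · a · d), f(a · a, b · (n · b), d · (a · a)), f(a, d, a) · a · (n · f(b, b, a)) · b · b) · n
  Simplify inside:  g(n, a · d · b, (((b · d) · (d · a)) · a) · ((n · a) · d))  →  g(n, a · b · d, a · a · a · b · d · d · d)
  Simplify inside:  g(f((d · b) · ((n · a) · a), f(a, d, a), d · a · d), f(a · a, b · (n · b), d · (a · a)), f(a, d, a) · a · (n · f(b, b, a)) · b · b)  →  g(f(a · a · b · d, f(a, d, a), a · d · d), f(a · a, b · b, a · a · d), a · b · b · f(a, d, a) · f(b, b, a))
  Drop the unit:  drop n
  Sort:  f(g(a, a, b), f(b, b, b), f(a, a, b)) · g(f(a · a · b · d, f(a, d, a), a · d · d), f(a · a, b · b, a · a · d), a · b · b · f(a, d, a) · f(b, b, a)) · g(n, a · b · d, a · a · a · b · d · d · d)
Right:  f(g(a, a, b), f(b, b, b), f(a, a, b)) · g(n, a · b · d, a · (a · n) · d · a · d · d · (n · (b · n))) · g(f(a · b · a · d, f(a, d, a), d · (a · n) · d), f(a · a, b · b, f(a, d, a)), a · d · b · a · a · ((n · b) · f(b, b, a)))
  Inside:  g(n, a · b · d, a · (a · n) · d · a · d · d · (n · (b · n)))  →  g(n, a · b · d, a · a · a · b · d · d · d)
  Canonicalize subterm:  g(f(a · b · a · d, f(a, d, a), d · (a · n) · d), f(a · a, b · b, f(a, d, a)), a · d · b · a · a · ((n · b) · f(b, b, a)))  →  g(f(a · a · b · d, f(a, d, a), a · d · d), f(a · a, b · b, f(a, d, a)), a · a · a · b · b · d · f(b, b, a))
  Sort arguments:  f(g(a, a, b), f(b, b, b), f(a, a, b)) · g(f(a · a · b · d, f(a, d, a), a · d · d), f(a · a, b · b, f(a, d, a)), a · a · a · b · b · d · f(b, b, a)) · g(n, a · b · d, a · a · a · b · d · d · d)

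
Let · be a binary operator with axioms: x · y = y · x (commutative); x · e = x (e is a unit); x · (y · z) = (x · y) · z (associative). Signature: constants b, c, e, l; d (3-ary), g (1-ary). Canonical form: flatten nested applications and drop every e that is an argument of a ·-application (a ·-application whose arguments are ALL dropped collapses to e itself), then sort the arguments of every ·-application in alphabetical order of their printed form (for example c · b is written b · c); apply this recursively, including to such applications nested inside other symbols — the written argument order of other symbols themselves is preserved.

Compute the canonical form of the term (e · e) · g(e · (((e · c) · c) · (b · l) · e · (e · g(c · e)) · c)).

Un-nest:  e · e · g(e · (((e · c) · c) · (b · l) · e · (e · g(c · e)) · c))
Simplify inside:  g(e · (((e · c) · c) · (b · l) · e · (e · g(c · e)) · c))  →  g(b · c · c · c · g(c) · l)
Unit:  drop e (×2)
Sort:  g(b · c · c · c · g(c) · l)

Answer: g(b · c · c · c · g(c) · l)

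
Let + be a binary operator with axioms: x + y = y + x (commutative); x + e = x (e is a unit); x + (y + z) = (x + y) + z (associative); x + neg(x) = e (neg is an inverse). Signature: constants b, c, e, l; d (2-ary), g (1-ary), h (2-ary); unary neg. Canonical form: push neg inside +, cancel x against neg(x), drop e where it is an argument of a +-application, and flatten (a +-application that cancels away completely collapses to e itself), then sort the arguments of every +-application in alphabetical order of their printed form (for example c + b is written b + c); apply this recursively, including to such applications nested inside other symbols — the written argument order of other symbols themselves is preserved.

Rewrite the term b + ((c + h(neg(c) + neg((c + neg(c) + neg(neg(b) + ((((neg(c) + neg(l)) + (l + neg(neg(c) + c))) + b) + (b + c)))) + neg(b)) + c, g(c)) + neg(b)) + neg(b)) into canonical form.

Answer: c + h(b + b, g(c)) + neg(b)

Derivation:
Push neg inside:  distribute neg over + and collapse double neg
Collect terms:  neg(b) + c + h(b + b, g(c))
Sort arguments:  c + h(b + b, g(c)) + neg(b)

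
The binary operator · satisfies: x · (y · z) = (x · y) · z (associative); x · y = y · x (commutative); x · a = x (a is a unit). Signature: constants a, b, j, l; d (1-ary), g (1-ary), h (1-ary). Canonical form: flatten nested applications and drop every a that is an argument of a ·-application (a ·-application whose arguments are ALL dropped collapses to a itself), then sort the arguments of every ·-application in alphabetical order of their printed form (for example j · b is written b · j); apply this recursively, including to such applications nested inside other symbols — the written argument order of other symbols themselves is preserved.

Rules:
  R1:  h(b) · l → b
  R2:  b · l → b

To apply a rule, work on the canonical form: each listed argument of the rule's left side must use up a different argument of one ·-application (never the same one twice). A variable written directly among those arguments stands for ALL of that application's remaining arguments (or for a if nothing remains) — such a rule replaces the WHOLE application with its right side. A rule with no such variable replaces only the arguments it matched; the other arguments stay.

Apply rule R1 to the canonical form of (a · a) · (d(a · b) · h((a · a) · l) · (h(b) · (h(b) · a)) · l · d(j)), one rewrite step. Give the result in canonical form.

Answer: b · d(b) · d(j) · h(b) · h(l)

Derivation:
Canonical form:  d(b) · d(j) · h(b) · h(b) · h(l) · l
Match R1:  consume h(b), l
Giving:  b · d(b) · d(j) · h(b) · h(l)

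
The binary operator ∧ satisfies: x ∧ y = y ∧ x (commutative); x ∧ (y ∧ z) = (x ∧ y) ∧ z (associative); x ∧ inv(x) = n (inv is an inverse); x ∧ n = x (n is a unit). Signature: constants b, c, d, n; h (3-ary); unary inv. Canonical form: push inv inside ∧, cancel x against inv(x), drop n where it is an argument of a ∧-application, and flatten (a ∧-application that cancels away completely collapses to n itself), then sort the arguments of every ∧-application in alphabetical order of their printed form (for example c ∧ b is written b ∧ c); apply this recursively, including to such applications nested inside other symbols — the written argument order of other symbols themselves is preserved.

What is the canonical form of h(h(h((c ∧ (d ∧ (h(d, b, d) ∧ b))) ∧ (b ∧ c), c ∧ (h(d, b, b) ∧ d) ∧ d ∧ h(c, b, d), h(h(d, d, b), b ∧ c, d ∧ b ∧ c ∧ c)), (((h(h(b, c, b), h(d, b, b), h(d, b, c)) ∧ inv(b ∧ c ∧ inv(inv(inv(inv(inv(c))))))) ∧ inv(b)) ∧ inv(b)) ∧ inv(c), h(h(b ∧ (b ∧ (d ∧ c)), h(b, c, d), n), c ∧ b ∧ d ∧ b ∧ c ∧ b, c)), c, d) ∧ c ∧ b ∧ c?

Push inv inside:  distribute inv over ∧ and collapse double inv
Collect terms:  h(h(h(b ∧ b ∧ c ∧ c ∧ d ∧ h(d, b, d), c ∧ d ∧ d ∧ h(c, b, d) ∧ h(d, b, b), h(h(d, d, b), b ∧ c, b ∧ c ∧ c ∧ d)), h(h(b, c, b), h(d, b, b), h(d, b, c)) ∧ inv(b) ∧ inv(b) ∧ inv(b) ∧ inv(c), h(h(b ∧ b ∧ c ∧ d, h(b, c, d), n), b ∧ b ∧ b ∧ c ∧ c ∧ d, c)), c, d) ∧ c ∧ c ∧ b
Sort:  b ∧ c ∧ c ∧ h(h(h(b ∧ b ∧ c ∧ c ∧ d ∧ h(d, b, d), c ∧ d ∧ d ∧ h(c, b, d) ∧ h(d, b, b), h(h(d, d, b), b ∧ c, b ∧ c ∧ c ∧ d)), h(h(b, c, b), h(d, b, b), h(d, b, c)) ∧ inv(b) ∧ inv(b) ∧ inv(b) ∧ inv(c), h(h(b ∧ b ∧ c ∧ d, h(b, c, d), n), b ∧ b ∧ b ∧ c ∧ c ∧ d, c)), c, d)

Answer: b ∧ c ∧ c ∧ h(h(h(b ∧ b ∧ c ∧ c ∧ d ∧ h(d, b, d), c ∧ d ∧ d ∧ h(c, b, d) ∧ h(d, b, b), h(h(d, d, b), b ∧ c, b ∧ c ∧ c ∧ d)), h(h(b, c, b), h(d, b, b), h(d, b, c)) ∧ inv(b) ∧ inv(b) ∧ inv(b) ∧ inv(c), h(h(b ∧ b ∧ c ∧ d, h(b, c, d), n), b ∧ b ∧ b ∧ c ∧ c ∧ d, c)), c, d)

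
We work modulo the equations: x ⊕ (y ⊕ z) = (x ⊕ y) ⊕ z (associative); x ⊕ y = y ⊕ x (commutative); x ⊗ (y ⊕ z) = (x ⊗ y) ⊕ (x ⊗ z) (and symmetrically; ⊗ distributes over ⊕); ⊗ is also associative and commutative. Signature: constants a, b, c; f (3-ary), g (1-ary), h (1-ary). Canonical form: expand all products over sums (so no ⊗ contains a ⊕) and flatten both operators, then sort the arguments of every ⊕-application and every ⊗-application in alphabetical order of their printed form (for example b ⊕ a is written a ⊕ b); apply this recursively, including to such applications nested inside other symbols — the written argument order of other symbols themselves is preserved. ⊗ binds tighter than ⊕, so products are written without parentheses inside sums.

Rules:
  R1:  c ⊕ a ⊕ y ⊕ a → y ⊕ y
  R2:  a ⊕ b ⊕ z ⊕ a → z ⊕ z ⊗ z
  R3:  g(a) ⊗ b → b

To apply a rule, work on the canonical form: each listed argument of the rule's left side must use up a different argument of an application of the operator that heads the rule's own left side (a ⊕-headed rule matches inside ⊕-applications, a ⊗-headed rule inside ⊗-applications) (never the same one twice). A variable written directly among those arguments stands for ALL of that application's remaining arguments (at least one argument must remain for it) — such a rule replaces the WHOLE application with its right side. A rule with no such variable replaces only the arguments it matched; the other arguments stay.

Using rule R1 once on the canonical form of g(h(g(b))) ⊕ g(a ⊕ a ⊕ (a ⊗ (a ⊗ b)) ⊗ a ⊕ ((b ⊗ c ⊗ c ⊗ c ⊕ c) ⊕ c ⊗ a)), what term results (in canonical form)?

Answer: g(a ⊗ a ⊗ a ⊗ b ⊕ a ⊗ a ⊗ a ⊗ b ⊕ a ⊗ c ⊕ a ⊗ c ⊕ b ⊗ c ⊗ c ⊗ c ⊕ b ⊗ c ⊗ c ⊗ c) ⊕ g(h(g(b)))

Derivation:
Canonical form:  g(a ⊕ a ⊕ a ⊗ a ⊗ a ⊗ b ⊕ a ⊗ c ⊕ b ⊗ c ⊗ c ⊗ c ⊕ c) ⊕ g(h(g(b)))
Match R1:  consume a, a, c;  y := a ⊗ a ⊗ a ⊗ b ⊕ a ⊗ c ⊕ b ⊗ c ⊗ c ⊗ c
Every leftover argument binds to the variable; the entire application is replaced.
New term:  g(a ⊗ a ⊗ a ⊗ b ⊕ a ⊗ a ⊗ a ⊗ b ⊕ a ⊗ c ⊕ a ⊗ c ⊕ b ⊗ c ⊗ c ⊗ c ⊕ b ⊗ c ⊗ c ⊗ c) ⊕ g(h(g(b)))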